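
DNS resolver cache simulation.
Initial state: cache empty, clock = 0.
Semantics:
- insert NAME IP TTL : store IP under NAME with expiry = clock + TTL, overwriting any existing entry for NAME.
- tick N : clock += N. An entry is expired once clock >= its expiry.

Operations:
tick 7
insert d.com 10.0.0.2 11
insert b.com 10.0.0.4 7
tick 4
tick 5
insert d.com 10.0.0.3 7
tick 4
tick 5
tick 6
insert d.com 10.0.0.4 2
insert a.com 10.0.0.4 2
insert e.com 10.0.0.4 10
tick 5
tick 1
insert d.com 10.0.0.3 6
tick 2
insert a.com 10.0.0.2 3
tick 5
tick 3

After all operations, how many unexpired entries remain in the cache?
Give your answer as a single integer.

Answer: 0

Derivation:
Op 1: tick 7 -> clock=7.
Op 2: insert d.com -> 10.0.0.2 (expiry=7+11=18). clock=7
Op 3: insert b.com -> 10.0.0.4 (expiry=7+7=14). clock=7
Op 4: tick 4 -> clock=11.
Op 5: tick 5 -> clock=16. purged={b.com}
Op 6: insert d.com -> 10.0.0.3 (expiry=16+7=23). clock=16
Op 7: tick 4 -> clock=20.
Op 8: tick 5 -> clock=25. purged={d.com}
Op 9: tick 6 -> clock=31.
Op 10: insert d.com -> 10.0.0.4 (expiry=31+2=33). clock=31
Op 11: insert a.com -> 10.0.0.4 (expiry=31+2=33). clock=31
Op 12: insert e.com -> 10.0.0.4 (expiry=31+10=41). clock=31
Op 13: tick 5 -> clock=36. purged={a.com,d.com}
Op 14: tick 1 -> clock=37.
Op 15: insert d.com -> 10.0.0.3 (expiry=37+6=43). clock=37
Op 16: tick 2 -> clock=39.
Op 17: insert a.com -> 10.0.0.2 (expiry=39+3=42). clock=39
Op 18: tick 5 -> clock=44. purged={a.com,d.com,e.com}
Op 19: tick 3 -> clock=47.
Final cache (unexpired): {} -> size=0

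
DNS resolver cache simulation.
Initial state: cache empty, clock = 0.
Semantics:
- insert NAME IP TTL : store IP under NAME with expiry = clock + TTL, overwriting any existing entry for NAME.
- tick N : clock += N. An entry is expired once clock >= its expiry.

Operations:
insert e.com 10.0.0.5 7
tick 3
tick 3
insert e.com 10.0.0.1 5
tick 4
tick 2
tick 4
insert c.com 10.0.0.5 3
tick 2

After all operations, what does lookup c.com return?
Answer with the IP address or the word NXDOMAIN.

Answer: 10.0.0.5

Derivation:
Op 1: insert e.com -> 10.0.0.5 (expiry=0+7=7). clock=0
Op 2: tick 3 -> clock=3.
Op 3: tick 3 -> clock=6.
Op 4: insert e.com -> 10.0.0.1 (expiry=6+5=11). clock=6
Op 5: tick 4 -> clock=10.
Op 6: tick 2 -> clock=12. purged={e.com}
Op 7: tick 4 -> clock=16.
Op 8: insert c.com -> 10.0.0.5 (expiry=16+3=19). clock=16
Op 9: tick 2 -> clock=18.
lookup c.com: present, ip=10.0.0.5 expiry=19 > clock=18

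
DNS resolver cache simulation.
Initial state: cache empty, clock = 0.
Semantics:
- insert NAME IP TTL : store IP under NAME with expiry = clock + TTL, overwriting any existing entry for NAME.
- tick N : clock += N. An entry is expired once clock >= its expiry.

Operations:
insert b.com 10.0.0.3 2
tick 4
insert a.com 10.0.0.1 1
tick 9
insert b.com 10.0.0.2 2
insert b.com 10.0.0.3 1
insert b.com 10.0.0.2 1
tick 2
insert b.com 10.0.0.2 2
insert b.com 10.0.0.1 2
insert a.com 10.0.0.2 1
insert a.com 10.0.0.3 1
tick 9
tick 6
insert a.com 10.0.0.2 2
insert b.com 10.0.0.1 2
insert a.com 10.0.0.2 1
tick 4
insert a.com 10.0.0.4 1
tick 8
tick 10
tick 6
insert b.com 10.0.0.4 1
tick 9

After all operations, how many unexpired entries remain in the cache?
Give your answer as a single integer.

Answer: 0

Derivation:
Op 1: insert b.com -> 10.0.0.3 (expiry=0+2=2). clock=0
Op 2: tick 4 -> clock=4. purged={b.com}
Op 3: insert a.com -> 10.0.0.1 (expiry=4+1=5). clock=4
Op 4: tick 9 -> clock=13. purged={a.com}
Op 5: insert b.com -> 10.0.0.2 (expiry=13+2=15). clock=13
Op 6: insert b.com -> 10.0.0.3 (expiry=13+1=14). clock=13
Op 7: insert b.com -> 10.0.0.2 (expiry=13+1=14). clock=13
Op 8: tick 2 -> clock=15. purged={b.com}
Op 9: insert b.com -> 10.0.0.2 (expiry=15+2=17). clock=15
Op 10: insert b.com -> 10.0.0.1 (expiry=15+2=17). clock=15
Op 11: insert a.com -> 10.0.0.2 (expiry=15+1=16). clock=15
Op 12: insert a.com -> 10.0.0.3 (expiry=15+1=16). clock=15
Op 13: tick 9 -> clock=24. purged={a.com,b.com}
Op 14: tick 6 -> clock=30.
Op 15: insert a.com -> 10.0.0.2 (expiry=30+2=32). clock=30
Op 16: insert b.com -> 10.0.0.1 (expiry=30+2=32). clock=30
Op 17: insert a.com -> 10.0.0.2 (expiry=30+1=31). clock=30
Op 18: tick 4 -> clock=34. purged={a.com,b.com}
Op 19: insert a.com -> 10.0.0.4 (expiry=34+1=35). clock=34
Op 20: tick 8 -> clock=42. purged={a.com}
Op 21: tick 10 -> clock=52.
Op 22: tick 6 -> clock=58.
Op 23: insert b.com -> 10.0.0.4 (expiry=58+1=59). clock=58
Op 24: tick 9 -> clock=67. purged={b.com}
Final cache (unexpired): {} -> size=0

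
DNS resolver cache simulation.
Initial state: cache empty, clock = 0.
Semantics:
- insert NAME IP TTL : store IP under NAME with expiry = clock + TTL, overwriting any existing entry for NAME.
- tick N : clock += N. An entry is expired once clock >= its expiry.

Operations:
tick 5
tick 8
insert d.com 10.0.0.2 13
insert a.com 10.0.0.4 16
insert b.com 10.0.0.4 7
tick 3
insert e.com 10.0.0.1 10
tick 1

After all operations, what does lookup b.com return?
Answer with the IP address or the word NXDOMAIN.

Answer: 10.0.0.4

Derivation:
Op 1: tick 5 -> clock=5.
Op 2: tick 8 -> clock=13.
Op 3: insert d.com -> 10.0.0.2 (expiry=13+13=26). clock=13
Op 4: insert a.com -> 10.0.0.4 (expiry=13+16=29). clock=13
Op 5: insert b.com -> 10.0.0.4 (expiry=13+7=20). clock=13
Op 6: tick 3 -> clock=16.
Op 7: insert e.com -> 10.0.0.1 (expiry=16+10=26). clock=16
Op 8: tick 1 -> clock=17.
lookup b.com: present, ip=10.0.0.4 expiry=20 > clock=17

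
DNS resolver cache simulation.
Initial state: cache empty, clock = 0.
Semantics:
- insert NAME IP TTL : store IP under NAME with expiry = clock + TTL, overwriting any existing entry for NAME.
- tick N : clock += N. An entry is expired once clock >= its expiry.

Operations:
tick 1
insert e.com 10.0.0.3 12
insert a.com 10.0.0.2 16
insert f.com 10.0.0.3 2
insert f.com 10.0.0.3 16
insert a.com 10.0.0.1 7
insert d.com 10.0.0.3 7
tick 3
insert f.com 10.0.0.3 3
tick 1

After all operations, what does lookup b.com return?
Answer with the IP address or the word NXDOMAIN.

Answer: NXDOMAIN

Derivation:
Op 1: tick 1 -> clock=1.
Op 2: insert e.com -> 10.0.0.3 (expiry=1+12=13). clock=1
Op 3: insert a.com -> 10.0.0.2 (expiry=1+16=17). clock=1
Op 4: insert f.com -> 10.0.0.3 (expiry=1+2=3). clock=1
Op 5: insert f.com -> 10.0.0.3 (expiry=1+16=17). clock=1
Op 6: insert a.com -> 10.0.0.1 (expiry=1+7=8). clock=1
Op 7: insert d.com -> 10.0.0.3 (expiry=1+7=8). clock=1
Op 8: tick 3 -> clock=4.
Op 9: insert f.com -> 10.0.0.3 (expiry=4+3=7). clock=4
Op 10: tick 1 -> clock=5.
lookup b.com: not in cache (expired or never inserted)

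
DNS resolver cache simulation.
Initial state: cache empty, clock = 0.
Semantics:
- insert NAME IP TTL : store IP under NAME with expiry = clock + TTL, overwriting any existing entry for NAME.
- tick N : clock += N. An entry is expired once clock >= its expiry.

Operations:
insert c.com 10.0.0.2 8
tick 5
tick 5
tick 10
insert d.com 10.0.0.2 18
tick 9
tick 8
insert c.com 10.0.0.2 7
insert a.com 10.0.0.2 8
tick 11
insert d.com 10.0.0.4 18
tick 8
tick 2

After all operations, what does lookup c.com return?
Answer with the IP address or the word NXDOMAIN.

Op 1: insert c.com -> 10.0.0.2 (expiry=0+8=8). clock=0
Op 2: tick 5 -> clock=5.
Op 3: tick 5 -> clock=10. purged={c.com}
Op 4: tick 10 -> clock=20.
Op 5: insert d.com -> 10.0.0.2 (expiry=20+18=38). clock=20
Op 6: tick 9 -> clock=29.
Op 7: tick 8 -> clock=37.
Op 8: insert c.com -> 10.0.0.2 (expiry=37+7=44). clock=37
Op 9: insert a.com -> 10.0.0.2 (expiry=37+8=45). clock=37
Op 10: tick 11 -> clock=48. purged={a.com,c.com,d.com}
Op 11: insert d.com -> 10.0.0.4 (expiry=48+18=66). clock=48
Op 12: tick 8 -> clock=56.
Op 13: tick 2 -> clock=58.
lookup c.com: not in cache (expired or never inserted)

Answer: NXDOMAIN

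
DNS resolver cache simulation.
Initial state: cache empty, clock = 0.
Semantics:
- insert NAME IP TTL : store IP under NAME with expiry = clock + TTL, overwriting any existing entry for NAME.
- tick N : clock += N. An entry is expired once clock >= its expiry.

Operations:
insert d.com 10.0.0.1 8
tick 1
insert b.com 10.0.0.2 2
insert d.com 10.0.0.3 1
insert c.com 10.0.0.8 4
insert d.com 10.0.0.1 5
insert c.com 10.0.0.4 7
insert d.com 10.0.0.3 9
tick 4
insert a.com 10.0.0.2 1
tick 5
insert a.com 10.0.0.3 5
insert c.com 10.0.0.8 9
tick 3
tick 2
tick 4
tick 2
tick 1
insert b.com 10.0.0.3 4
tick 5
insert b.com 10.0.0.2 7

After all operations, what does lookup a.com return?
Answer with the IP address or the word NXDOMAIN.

Answer: NXDOMAIN

Derivation:
Op 1: insert d.com -> 10.0.0.1 (expiry=0+8=8). clock=0
Op 2: tick 1 -> clock=1.
Op 3: insert b.com -> 10.0.0.2 (expiry=1+2=3). clock=1
Op 4: insert d.com -> 10.0.0.3 (expiry=1+1=2). clock=1
Op 5: insert c.com -> 10.0.0.8 (expiry=1+4=5). clock=1
Op 6: insert d.com -> 10.0.0.1 (expiry=1+5=6). clock=1
Op 7: insert c.com -> 10.0.0.4 (expiry=1+7=8). clock=1
Op 8: insert d.com -> 10.0.0.3 (expiry=1+9=10). clock=1
Op 9: tick 4 -> clock=5. purged={b.com}
Op 10: insert a.com -> 10.0.0.2 (expiry=5+1=6). clock=5
Op 11: tick 5 -> clock=10. purged={a.com,c.com,d.com}
Op 12: insert a.com -> 10.0.0.3 (expiry=10+5=15). clock=10
Op 13: insert c.com -> 10.0.0.8 (expiry=10+9=19). clock=10
Op 14: tick 3 -> clock=13.
Op 15: tick 2 -> clock=15. purged={a.com}
Op 16: tick 4 -> clock=19. purged={c.com}
Op 17: tick 2 -> clock=21.
Op 18: tick 1 -> clock=22.
Op 19: insert b.com -> 10.0.0.3 (expiry=22+4=26). clock=22
Op 20: tick 5 -> clock=27. purged={b.com}
Op 21: insert b.com -> 10.0.0.2 (expiry=27+7=34). clock=27
lookup a.com: not in cache (expired or never inserted)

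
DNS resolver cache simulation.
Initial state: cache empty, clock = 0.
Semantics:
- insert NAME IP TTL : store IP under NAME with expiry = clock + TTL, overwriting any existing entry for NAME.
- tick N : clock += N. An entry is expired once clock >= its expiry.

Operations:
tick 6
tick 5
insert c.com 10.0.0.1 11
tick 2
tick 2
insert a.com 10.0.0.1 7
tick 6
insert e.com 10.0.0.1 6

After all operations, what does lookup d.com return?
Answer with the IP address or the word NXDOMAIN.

Op 1: tick 6 -> clock=6.
Op 2: tick 5 -> clock=11.
Op 3: insert c.com -> 10.0.0.1 (expiry=11+11=22). clock=11
Op 4: tick 2 -> clock=13.
Op 5: tick 2 -> clock=15.
Op 6: insert a.com -> 10.0.0.1 (expiry=15+7=22). clock=15
Op 7: tick 6 -> clock=21.
Op 8: insert e.com -> 10.0.0.1 (expiry=21+6=27). clock=21
lookup d.com: not in cache (expired or never inserted)

Answer: NXDOMAIN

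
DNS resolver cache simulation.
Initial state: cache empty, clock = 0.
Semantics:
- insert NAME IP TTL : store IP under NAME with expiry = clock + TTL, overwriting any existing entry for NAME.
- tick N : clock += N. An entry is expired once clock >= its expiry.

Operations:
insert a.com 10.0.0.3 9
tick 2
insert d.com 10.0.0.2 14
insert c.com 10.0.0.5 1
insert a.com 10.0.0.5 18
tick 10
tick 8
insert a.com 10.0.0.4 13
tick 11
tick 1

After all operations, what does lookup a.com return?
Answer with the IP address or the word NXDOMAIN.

Answer: 10.0.0.4

Derivation:
Op 1: insert a.com -> 10.0.0.3 (expiry=0+9=9). clock=0
Op 2: tick 2 -> clock=2.
Op 3: insert d.com -> 10.0.0.2 (expiry=2+14=16). clock=2
Op 4: insert c.com -> 10.0.0.5 (expiry=2+1=3). clock=2
Op 5: insert a.com -> 10.0.0.5 (expiry=2+18=20). clock=2
Op 6: tick 10 -> clock=12. purged={c.com}
Op 7: tick 8 -> clock=20. purged={a.com,d.com}
Op 8: insert a.com -> 10.0.0.4 (expiry=20+13=33). clock=20
Op 9: tick 11 -> clock=31.
Op 10: tick 1 -> clock=32.
lookup a.com: present, ip=10.0.0.4 expiry=33 > clock=32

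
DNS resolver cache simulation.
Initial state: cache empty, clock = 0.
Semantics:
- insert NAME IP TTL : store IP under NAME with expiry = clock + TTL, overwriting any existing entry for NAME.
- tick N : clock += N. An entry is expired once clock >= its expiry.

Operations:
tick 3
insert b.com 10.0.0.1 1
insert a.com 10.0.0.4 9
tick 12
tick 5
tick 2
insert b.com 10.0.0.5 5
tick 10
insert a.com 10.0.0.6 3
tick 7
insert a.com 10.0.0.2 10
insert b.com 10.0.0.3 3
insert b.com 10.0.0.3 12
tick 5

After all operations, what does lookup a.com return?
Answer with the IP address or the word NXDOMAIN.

Op 1: tick 3 -> clock=3.
Op 2: insert b.com -> 10.0.0.1 (expiry=3+1=4). clock=3
Op 3: insert a.com -> 10.0.0.4 (expiry=3+9=12). clock=3
Op 4: tick 12 -> clock=15. purged={a.com,b.com}
Op 5: tick 5 -> clock=20.
Op 6: tick 2 -> clock=22.
Op 7: insert b.com -> 10.0.0.5 (expiry=22+5=27). clock=22
Op 8: tick 10 -> clock=32. purged={b.com}
Op 9: insert a.com -> 10.0.0.6 (expiry=32+3=35). clock=32
Op 10: tick 7 -> clock=39. purged={a.com}
Op 11: insert a.com -> 10.0.0.2 (expiry=39+10=49). clock=39
Op 12: insert b.com -> 10.0.0.3 (expiry=39+3=42). clock=39
Op 13: insert b.com -> 10.0.0.3 (expiry=39+12=51). clock=39
Op 14: tick 5 -> clock=44.
lookup a.com: present, ip=10.0.0.2 expiry=49 > clock=44

Answer: 10.0.0.2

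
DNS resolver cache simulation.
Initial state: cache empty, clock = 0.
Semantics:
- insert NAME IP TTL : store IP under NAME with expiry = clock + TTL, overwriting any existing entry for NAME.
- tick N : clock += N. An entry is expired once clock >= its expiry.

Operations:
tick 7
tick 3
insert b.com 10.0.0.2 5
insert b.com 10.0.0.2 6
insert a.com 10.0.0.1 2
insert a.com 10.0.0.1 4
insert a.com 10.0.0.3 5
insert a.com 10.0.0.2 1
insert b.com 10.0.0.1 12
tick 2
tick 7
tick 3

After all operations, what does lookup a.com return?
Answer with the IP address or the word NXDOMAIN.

Op 1: tick 7 -> clock=7.
Op 2: tick 3 -> clock=10.
Op 3: insert b.com -> 10.0.0.2 (expiry=10+5=15). clock=10
Op 4: insert b.com -> 10.0.0.2 (expiry=10+6=16). clock=10
Op 5: insert a.com -> 10.0.0.1 (expiry=10+2=12). clock=10
Op 6: insert a.com -> 10.0.0.1 (expiry=10+4=14). clock=10
Op 7: insert a.com -> 10.0.0.3 (expiry=10+5=15). clock=10
Op 8: insert a.com -> 10.0.0.2 (expiry=10+1=11). clock=10
Op 9: insert b.com -> 10.0.0.1 (expiry=10+12=22). clock=10
Op 10: tick 2 -> clock=12. purged={a.com}
Op 11: tick 7 -> clock=19.
Op 12: tick 3 -> clock=22. purged={b.com}
lookup a.com: not in cache (expired or never inserted)

Answer: NXDOMAIN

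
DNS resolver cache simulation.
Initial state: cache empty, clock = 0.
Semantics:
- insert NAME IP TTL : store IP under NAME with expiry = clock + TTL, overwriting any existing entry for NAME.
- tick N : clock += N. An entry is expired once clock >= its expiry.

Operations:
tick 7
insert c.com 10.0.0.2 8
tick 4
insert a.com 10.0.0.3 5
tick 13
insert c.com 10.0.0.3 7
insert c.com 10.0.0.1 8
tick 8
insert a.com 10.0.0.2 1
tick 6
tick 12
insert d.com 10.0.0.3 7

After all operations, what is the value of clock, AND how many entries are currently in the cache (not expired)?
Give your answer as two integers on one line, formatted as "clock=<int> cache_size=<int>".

Op 1: tick 7 -> clock=7.
Op 2: insert c.com -> 10.0.0.2 (expiry=7+8=15). clock=7
Op 3: tick 4 -> clock=11.
Op 4: insert a.com -> 10.0.0.3 (expiry=11+5=16). clock=11
Op 5: tick 13 -> clock=24. purged={a.com,c.com}
Op 6: insert c.com -> 10.0.0.3 (expiry=24+7=31). clock=24
Op 7: insert c.com -> 10.0.0.1 (expiry=24+8=32). clock=24
Op 8: tick 8 -> clock=32. purged={c.com}
Op 9: insert a.com -> 10.0.0.2 (expiry=32+1=33). clock=32
Op 10: tick 6 -> clock=38. purged={a.com}
Op 11: tick 12 -> clock=50.
Op 12: insert d.com -> 10.0.0.3 (expiry=50+7=57). clock=50
Final clock = 50
Final cache (unexpired): {d.com} -> size=1

Answer: clock=50 cache_size=1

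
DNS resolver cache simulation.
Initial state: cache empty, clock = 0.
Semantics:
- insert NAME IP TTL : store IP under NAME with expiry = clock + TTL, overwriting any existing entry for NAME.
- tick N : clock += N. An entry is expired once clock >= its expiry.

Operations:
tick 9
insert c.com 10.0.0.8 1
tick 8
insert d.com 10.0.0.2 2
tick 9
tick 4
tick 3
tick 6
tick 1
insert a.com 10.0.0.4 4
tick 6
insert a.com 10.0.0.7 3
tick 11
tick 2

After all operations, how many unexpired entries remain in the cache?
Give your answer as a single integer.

Op 1: tick 9 -> clock=9.
Op 2: insert c.com -> 10.0.0.8 (expiry=9+1=10). clock=9
Op 3: tick 8 -> clock=17. purged={c.com}
Op 4: insert d.com -> 10.0.0.2 (expiry=17+2=19). clock=17
Op 5: tick 9 -> clock=26. purged={d.com}
Op 6: tick 4 -> clock=30.
Op 7: tick 3 -> clock=33.
Op 8: tick 6 -> clock=39.
Op 9: tick 1 -> clock=40.
Op 10: insert a.com -> 10.0.0.4 (expiry=40+4=44). clock=40
Op 11: tick 6 -> clock=46. purged={a.com}
Op 12: insert a.com -> 10.0.0.7 (expiry=46+3=49). clock=46
Op 13: tick 11 -> clock=57. purged={a.com}
Op 14: tick 2 -> clock=59.
Final cache (unexpired): {} -> size=0

Answer: 0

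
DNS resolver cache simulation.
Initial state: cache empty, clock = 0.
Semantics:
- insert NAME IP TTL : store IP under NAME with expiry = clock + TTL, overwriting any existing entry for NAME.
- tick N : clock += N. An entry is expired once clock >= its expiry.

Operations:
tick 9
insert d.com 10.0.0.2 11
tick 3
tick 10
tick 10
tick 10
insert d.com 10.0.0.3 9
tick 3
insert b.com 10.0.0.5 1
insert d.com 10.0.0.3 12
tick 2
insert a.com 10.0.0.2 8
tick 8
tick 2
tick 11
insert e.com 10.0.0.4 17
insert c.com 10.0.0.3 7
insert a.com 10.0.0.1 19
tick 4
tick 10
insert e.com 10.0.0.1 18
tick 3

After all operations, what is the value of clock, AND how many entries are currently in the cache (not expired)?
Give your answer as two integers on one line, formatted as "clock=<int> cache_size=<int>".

Op 1: tick 9 -> clock=9.
Op 2: insert d.com -> 10.0.0.2 (expiry=9+11=20). clock=9
Op 3: tick 3 -> clock=12.
Op 4: tick 10 -> clock=22. purged={d.com}
Op 5: tick 10 -> clock=32.
Op 6: tick 10 -> clock=42.
Op 7: insert d.com -> 10.0.0.3 (expiry=42+9=51). clock=42
Op 8: tick 3 -> clock=45.
Op 9: insert b.com -> 10.0.0.5 (expiry=45+1=46). clock=45
Op 10: insert d.com -> 10.0.0.3 (expiry=45+12=57). clock=45
Op 11: tick 2 -> clock=47. purged={b.com}
Op 12: insert a.com -> 10.0.0.2 (expiry=47+8=55). clock=47
Op 13: tick 8 -> clock=55. purged={a.com}
Op 14: tick 2 -> clock=57. purged={d.com}
Op 15: tick 11 -> clock=68.
Op 16: insert e.com -> 10.0.0.4 (expiry=68+17=85). clock=68
Op 17: insert c.com -> 10.0.0.3 (expiry=68+7=75). clock=68
Op 18: insert a.com -> 10.0.0.1 (expiry=68+19=87). clock=68
Op 19: tick 4 -> clock=72.
Op 20: tick 10 -> clock=82. purged={c.com}
Op 21: insert e.com -> 10.0.0.1 (expiry=82+18=100). clock=82
Op 22: tick 3 -> clock=85.
Final clock = 85
Final cache (unexpired): {a.com,e.com} -> size=2

Answer: clock=85 cache_size=2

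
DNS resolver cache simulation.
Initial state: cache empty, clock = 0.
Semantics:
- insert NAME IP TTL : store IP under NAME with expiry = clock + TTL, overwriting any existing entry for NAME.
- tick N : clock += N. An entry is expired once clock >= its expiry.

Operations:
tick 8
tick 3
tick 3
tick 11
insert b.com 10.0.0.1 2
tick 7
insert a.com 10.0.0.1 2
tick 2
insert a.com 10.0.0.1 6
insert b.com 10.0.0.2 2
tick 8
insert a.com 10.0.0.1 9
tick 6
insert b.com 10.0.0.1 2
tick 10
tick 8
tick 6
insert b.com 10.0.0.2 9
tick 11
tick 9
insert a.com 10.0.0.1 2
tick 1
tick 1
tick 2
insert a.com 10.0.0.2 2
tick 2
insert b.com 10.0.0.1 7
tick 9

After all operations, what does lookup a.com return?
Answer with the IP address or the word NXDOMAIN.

Answer: NXDOMAIN

Derivation:
Op 1: tick 8 -> clock=8.
Op 2: tick 3 -> clock=11.
Op 3: tick 3 -> clock=14.
Op 4: tick 11 -> clock=25.
Op 5: insert b.com -> 10.0.0.1 (expiry=25+2=27). clock=25
Op 6: tick 7 -> clock=32. purged={b.com}
Op 7: insert a.com -> 10.0.0.1 (expiry=32+2=34). clock=32
Op 8: tick 2 -> clock=34. purged={a.com}
Op 9: insert a.com -> 10.0.0.1 (expiry=34+6=40). clock=34
Op 10: insert b.com -> 10.0.0.2 (expiry=34+2=36). clock=34
Op 11: tick 8 -> clock=42. purged={a.com,b.com}
Op 12: insert a.com -> 10.0.0.1 (expiry=42+9=51). clock=42
Op 13: tick 6 -> clock=48.
Op 14: insert b.com -> 10.0.0.1 (expiry=48+2=50). clock=48
Op 15: tick 10 -> clock=58. purged={a.com,b.com}
Op 16: tick 8 -> clock=66.
Op 17: tick 6 -> clock=72.
Op 18: insert b.com -> 10.0.0.2 (expiry=72+9=81). clock=72
Op 19: tick 11 -> clock=83. purged={b.com}
Op 20: tick 9 -> clock=92.
Op 21: insert a.com -> 10.0.0.1 (expiry=92+2=94). clock=92
Op 22: tick 1 -> clock=93.
Op 23: tick 1 -> clock=94. purged={a.com}
Op 24: tick 2 -> clock=96.
Op 25: insert a.com -> 10.0.0.2 (expiry=96+2=98). clock=96
Op 26: tick 2 -> clock=98. purged={a.com}
Op 27: insert b.com -> 10.0.0.1 (expiry=98+7=105). clock=98
Op 28: tick 9 -> clock=107. purged={b.com}
lookup a.com: not in cache (expired or never inserted)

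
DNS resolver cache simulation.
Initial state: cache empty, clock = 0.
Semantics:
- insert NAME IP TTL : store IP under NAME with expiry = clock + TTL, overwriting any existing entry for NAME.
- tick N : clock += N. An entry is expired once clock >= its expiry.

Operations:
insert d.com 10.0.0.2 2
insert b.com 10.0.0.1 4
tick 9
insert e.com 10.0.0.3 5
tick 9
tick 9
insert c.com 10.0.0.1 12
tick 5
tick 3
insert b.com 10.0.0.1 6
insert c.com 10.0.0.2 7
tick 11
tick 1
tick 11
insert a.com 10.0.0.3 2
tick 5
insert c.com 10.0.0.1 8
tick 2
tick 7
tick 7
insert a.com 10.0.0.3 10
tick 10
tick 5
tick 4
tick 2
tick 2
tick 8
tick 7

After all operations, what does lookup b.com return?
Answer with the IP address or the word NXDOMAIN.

Answer: NXDOMAIN

Derivation:
Op 1: insert d.com -> 10.0.0.2 (expiry=0+2=2). clock=0
Op 2: insert b.com -> 10.0.0.1 (expiry=0+4=4). clock=0
Op 3: tick 9 -> clock=9. purged={b.com,d.com}
Op 4: insert e.com -> 10.0.0.3 (expiry=9+5=14). clock=9
Op 5: tick 9 -> clock=18. purged={e.com}
Op 6: tick 9 -> clock=27.
Op 7: insert c.com -> 10.0.0.1 (expiry=27+12=39). clock=27
Op 8: tick 5 -> clock=32.
Op 9: tick 3 -> clock=35.
Op 10: insert b.com -> 10.0.0.1 (expiry=35+6=41). clock=35
Op 11: insert c.com -> 10.0.0.2 (expiry=35+7=42). clock=35
Op 12: tick 11 -> clock=46. purged={b.com,c.com}
Op 13: tick 1 -> clock=47.
Op 14: tick 11 -> clock=58.
Op 15: insert a.com -> 10.0.0.3 (expiry=58+2=60). clock=58
Op 16: tick 5 -> clock=63. purged={a.com}
Op 17: insert c.com -> 10.0.0.1 (expiry=63+8=71). clock=63
Op 18: tick 2 -> clock=65.
Op 19: tick 7 -> clock=72. purged={c.com}
Op 20: tick 7 -> clock=79.
Op 21: insert a.com -> 10.0.0.3 (expiry=79+10=89). clock=79
Op 22: tick 10 -> clock=89. purged={a.com}
Op 23: tick 5 -> clock=94.
Op 24: tick 4 -> clock=98.
Op 25: tick 2 -> clock=100.
Op 26: tick 2 -> clock=102.
Op 27: tick 8 -> clock=110.
Op 28: tick 7 -> clock=117.
lookup b.com: not in cache (expired or never inserted)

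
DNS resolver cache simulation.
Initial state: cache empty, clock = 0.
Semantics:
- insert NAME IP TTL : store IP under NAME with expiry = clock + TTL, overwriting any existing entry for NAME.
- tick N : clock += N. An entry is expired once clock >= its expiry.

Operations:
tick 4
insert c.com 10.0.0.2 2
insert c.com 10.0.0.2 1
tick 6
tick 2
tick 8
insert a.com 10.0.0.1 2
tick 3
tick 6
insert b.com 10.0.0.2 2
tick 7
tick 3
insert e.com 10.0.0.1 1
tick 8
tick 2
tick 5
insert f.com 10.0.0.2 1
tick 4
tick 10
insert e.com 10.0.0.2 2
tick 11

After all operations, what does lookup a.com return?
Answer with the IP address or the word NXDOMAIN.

Op 1: tick 4 -> clock=4.
Op 2: insert c.com -> 10.0.0.2 (expiry=4+2=6). clock=4
Op 3: insert c.com -> 10.0.0.2 (expiry=4+1=5). clock=4
Op 4: tick 6 -> clock=10. purged={c.com}
Op 5: tick 2 -> clock=12.
Op 6: tick 8 -> clock=20.
Op 7: insert a.com -> 10.0.0.1 (expiry=20+2=22). clock=20
Op 8: tick 3 -> clock=23. purged={a.com}
Op 9: tick 6 -> clock=29.
Op 10: insert b.com -> 10.0.0.2 (expiry=29+2=31). clock=29
Op 11: tick 7 -> clock=36. purged={b.com}
Op 12: tick 3 -> clock=39.
Op 13: insert e.com -> 10.0.0.1 (expiry=39+1=40). clock=39
Op 14: tick 8 -> clock=47. purged={e.com}
Op 15: tick 2 -> clock=49.
Op 16: tick 5 -> clock=54.
Op 17: insert f.com -> 10.0.0.2 (expiry=54+1=55). clock=54
Op 18: tick 4 -> clock=58. purged={f.com}
Op 19: tick 10 -> clock=68.
Op 20: insert e.com -> 10.0.0.2 (expiry=68+2=70). clock=68
Op 21: tick 11 -> clock=79. purged={e.com}
lookup a.com: not in cache (expired or never inserted)

Answer: NXDOMAIN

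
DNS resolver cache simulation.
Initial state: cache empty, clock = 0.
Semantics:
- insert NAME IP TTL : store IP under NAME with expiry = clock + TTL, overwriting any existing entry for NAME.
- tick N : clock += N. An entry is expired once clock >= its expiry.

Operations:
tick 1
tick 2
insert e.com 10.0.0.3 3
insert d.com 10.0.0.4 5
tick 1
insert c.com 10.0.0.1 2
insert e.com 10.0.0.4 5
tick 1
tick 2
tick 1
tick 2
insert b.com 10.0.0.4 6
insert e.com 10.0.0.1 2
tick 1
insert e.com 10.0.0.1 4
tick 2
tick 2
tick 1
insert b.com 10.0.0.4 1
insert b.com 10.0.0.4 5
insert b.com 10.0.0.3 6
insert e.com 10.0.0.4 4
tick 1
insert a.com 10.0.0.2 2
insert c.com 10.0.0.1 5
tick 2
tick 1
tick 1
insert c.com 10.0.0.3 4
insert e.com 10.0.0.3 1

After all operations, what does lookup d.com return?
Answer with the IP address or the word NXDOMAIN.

Answer: NXDOMAIN

Derivation:
Op 1: tick 1 -> clock=1.
Op 2: tick 2 -> clock=3.
Op 3: insert e.com -> 10.0.0.3 (expiry=3+3=6). clock=3
Op 4: insert d.com -> 10.0.0.4 (expiry=3+5=8). clock=3
Op 5: tick 1 -> clock=4.
Op 6: insert c.com -> 10.0.0.1 (expiry=4+2=6). clock=4
Op 7: insert e.com -> 10.0.0.4 (expiry=4+5=9). clock=4
Op 8: tick 1 -> clock=5.
Op 9: tick 2 -> clock=7. purged={c.com}
Op 10: tick 1 -> clock=8. purged={d.com}
Op 11: tick 2 -> clock=10. purged={e.com}
Op 12: insert b.com -> 10.0.0.4 (expiry=10+6=16). clock=10
Op 13: insert e.com -> 10.0.0.1 (expiry=10+2=12). clock=10
Op 14: tick 1 -> clock=11.
Op 15: insert e.com -> 10.0.0.1 (expiry=11+4=15). clock=11
Op 16: tick 2 -> clock=13.
Op 17: tick 2 -> clock=15. purged={e.com}
Op 18: tick 1 -> clock=16. purged={b.com}
Op 19: insert b.com -> 10.0.0.4 (expiry=16+1=17). clock=16
Op 20: insert b.com -> 10.0.0.4 (expiry=16+5=21). clock=16
Op 21: insert b.com -> 10.0.0.3 (expiry=16+6=22). clock=16
Op 22: insert e.com -> 10.0.0.4 (expiry=16+4=20). clock=16
Op 23: tick 1 -> clock=17.
Op 24: insert a.com -> 10.0.0.2 (expiry=17+2=19). clock=17
Op 25: insert c.com -> 10.0.0.1 (expiry=17+5=22). clock=17
Op 26: tick 2 -> clock=19. purged={a.com}
Op 27: tick 1 -> clock=20. purged={e.com}
Op 28: tick 1 -> clock=21.
Op 29: insert c.com -> 10.0.0.3 (expiry=21+4=25). clock=21
Op 30: insert e.com -> 10.0.0.3 (expiry=21+1=22). clock=21
lookup d.com: not in cache (expired or never inserted)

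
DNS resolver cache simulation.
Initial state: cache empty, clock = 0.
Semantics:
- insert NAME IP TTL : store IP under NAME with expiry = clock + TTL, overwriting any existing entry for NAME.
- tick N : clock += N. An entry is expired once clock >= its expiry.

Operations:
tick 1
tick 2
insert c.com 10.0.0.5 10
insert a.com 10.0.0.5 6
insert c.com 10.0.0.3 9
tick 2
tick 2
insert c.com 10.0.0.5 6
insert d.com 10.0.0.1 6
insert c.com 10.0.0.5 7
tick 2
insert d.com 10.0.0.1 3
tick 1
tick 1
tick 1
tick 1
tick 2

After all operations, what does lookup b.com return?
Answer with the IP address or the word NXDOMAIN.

Answer: NXDOMAIN

Derivation:
Op 1: tick 1 -> clock=1.
Op 2: tick 2 -> clock=3.
Op 3: insert c.com -> 10.0.0.5 (expiry=3+10=13). clock=3
Op 4: insert a.com -> 10.0.0.5 (expiry=3+6=9). clock=3
Op 5: insert c.com -> 10.0.0.3 (expiry=3+9=12). clock=3
Op 6: tick 2 -> clock=5.
Op 7: tick 2 -> clock=7.
Op 8: insert c.com -> 10.0.0.5 (expiry=7+6=13). clock=7
Op 9: insert d.com -> 10.0.0.1 (expiry=7+6=13). clock=7
Op 10: insert c.com -> 10.0.0.5 (expiry=7+7=14). clock=7
Op 11: tick 2 -> clock=9. purged={a.com}
Op 12: insert d.com -> 10.0.0.1 (expiry=9+3=12). clock=9
Op 13: tick 1 -> clock=10.
Op 14: tick 1 -> clock=11.
Op 15: tick 1 -> clock=12. purged={d.com}
Op 16: tick 1 -> clock=13.
Op 17: tick 2 -> clock=15. purged={c.com}
lookup b.com: not in cache (expired or never inserted)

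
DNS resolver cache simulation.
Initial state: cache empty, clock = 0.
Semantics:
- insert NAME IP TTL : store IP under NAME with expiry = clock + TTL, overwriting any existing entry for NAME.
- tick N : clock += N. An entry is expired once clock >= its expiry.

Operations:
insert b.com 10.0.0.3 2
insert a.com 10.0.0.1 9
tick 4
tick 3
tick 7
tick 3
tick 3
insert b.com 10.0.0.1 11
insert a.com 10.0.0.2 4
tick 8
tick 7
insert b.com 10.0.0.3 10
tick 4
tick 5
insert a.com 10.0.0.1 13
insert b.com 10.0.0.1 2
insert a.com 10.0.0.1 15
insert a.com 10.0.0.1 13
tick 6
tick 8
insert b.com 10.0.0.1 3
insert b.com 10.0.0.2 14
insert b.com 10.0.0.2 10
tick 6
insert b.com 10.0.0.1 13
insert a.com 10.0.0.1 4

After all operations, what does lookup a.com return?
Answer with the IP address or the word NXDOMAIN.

Answer: 10.0.0.1

Derivation:
Op 1: insert b.com -> 10.0.0.3 (expiry=0+2=2). clock=0
Op 2: insert a.com -> 10.0.0.1 (expiry=0+9=9). clock=0
Op 3: tick 4 -> clock=4. purged={b.com}
Op 4: tick 3 -> clock=7.
Op 5: tick 7 -> clock=14. purged={a.com}
Op 6: tick 3 -> clock=17.
Op 7: tick 3 -> clock=20.
Op 8: insert b.com -> 10.0.0.1 (expiry=20+11=31). clock=20
Op 9: insert a.com -> 10.0.0.2 (expiry=20+4=24). clock=20
Op 10: tick 8 -> clock=28. purged={a.com}
Op 11: tick 7 -> clock=35. purged={b.com}
Op 12: insert b.com -> 10.0.0.3 (expiry=35+10=45). clock=35
Op 13: tick 4 -> clock=39.
Op 14: tick 5 -> clock=44.
Op 15: insert a.com -> 10.0.0.1 (expiry=44+13=57). clock=44
Op 16: insert b.com -> 10.0.0.1 (expiry=44+2=46). clock=44
Op 17: insert a.com -> 10.0.0.1 (expiry=44+15=59). clock=44
Op 18: insert a.com -> 10.0.0.1 (expiry=44+13=57). clock=44
Op 19: tick 6 -> clock=50. purged={b.com}
Op 20: tick 8 -> clock=58. purged={a.com}
Op 21: insert b.com -> 10.0.0.1 (expiry=58+3=61). clock=58
Op 22: insert b.com -> 10.0.0.2 (expiry=58+14=72). clock=58
Op 23: insert b.com -> 10.0.0.2 (expiry=58+10=68). clock=58
Op 24: tick 6 -> clock=64.
Op 25: insert b.com -> 10.0.0.1 (expiry=64+13=77). clock=64
Op 26: insert a.com -> 10.0.0.1 (expiry=64+4=68). clock=64
lookup a.com: present, ip=10.0.0.1 expiry=68 > clock=64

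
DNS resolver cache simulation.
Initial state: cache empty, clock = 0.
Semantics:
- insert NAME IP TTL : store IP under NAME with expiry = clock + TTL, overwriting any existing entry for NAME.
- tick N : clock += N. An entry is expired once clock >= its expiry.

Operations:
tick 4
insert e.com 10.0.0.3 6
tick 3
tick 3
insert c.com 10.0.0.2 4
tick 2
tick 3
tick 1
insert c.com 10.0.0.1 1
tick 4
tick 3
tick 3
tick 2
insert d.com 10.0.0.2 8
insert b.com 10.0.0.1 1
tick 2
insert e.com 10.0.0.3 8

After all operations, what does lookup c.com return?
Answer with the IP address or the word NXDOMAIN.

Answer: NXDOMAIN

Derivation:
Op 1: tick 4 -> clock=4.
Op 2: insert e.com -> 10.0.0.3 (expiry=4+6=10). clock=4
Op 3: tick 3 -> clock=7.
Op 4: tick 3 -> clock=10. purged={e.com}
Op 5: insert c.com -> 10.0.0.2 (expiry=10+4=14). clock=10
Op 6: tick 2 -> clock=12.
Op 7: tick 3 -> clock=15. purged={c.com}
Op 8: tick 1 -> clock=16.
Op 9: insert c.com -> 10.0.0.1 (expiry=16+1=17). clock=16
Op 10: tick 4 -> clock=20. purged={c.com}
Op 11: tick 3 -> clock=23.
Op 12: tick 3 -> clock=26.
Op 13: tick 2 -> clock=28.
Op 14: insert d.com -> 10.0.0.2 (expiry=28+8=36). clock=28
Op 15: insert b.com -> 10.0.0.1 (expiry=28+1=29). clock=28
Op 16: tick 2 -> clock=30. purged={b.com}
Op 17: insert e.com -> 10.0.0.3 (expiry=30+8=38). clock=30
lookup c.com: not in cache (expired or never inserted)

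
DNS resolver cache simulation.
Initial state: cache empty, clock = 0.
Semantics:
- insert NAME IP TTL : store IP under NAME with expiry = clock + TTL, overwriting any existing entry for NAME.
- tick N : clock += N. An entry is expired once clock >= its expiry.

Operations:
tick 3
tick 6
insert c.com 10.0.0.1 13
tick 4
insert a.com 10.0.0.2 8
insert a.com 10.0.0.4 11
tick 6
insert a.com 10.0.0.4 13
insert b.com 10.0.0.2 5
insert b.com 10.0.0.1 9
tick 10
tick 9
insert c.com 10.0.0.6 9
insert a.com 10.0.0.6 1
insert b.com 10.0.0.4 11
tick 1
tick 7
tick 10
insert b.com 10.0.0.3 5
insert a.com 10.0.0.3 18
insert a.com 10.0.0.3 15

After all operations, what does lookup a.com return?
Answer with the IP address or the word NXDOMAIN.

Op 1: tick 3 -> clock=3.
Op 2: tick 6 -> clock=9.
Op 3: insert c.com -> 10.0.0.1 (expiry=9+13=22). clock=9
Op 4: tick 4 -> clock=13.
Op 5: insert a.com -> 10.0.0.2 (expiry=13+8=21). clock=13
Op 6: insert a.com -> 10.0.0.4 (expiry=13+11=24). clock=13
Op 7: tick 6 -> clock=19.
Op 8: insert a.com -> 10.0.0.4 (expiry=19+13=32). clock=19
Op 9: insert b.com -> 10.0.0.2 (expiry=19+5=24). clock=19
Op 10: insert b.com -> 10.0.0.1 (expiry=19+9=28). clock=19
Op 11: tick 10 -> clock=29. purged={b.com,c.com}
Op 12: tick 9 -> clock=38. purged={a.com}
Op 13: insert c.com -> 10.0.0.6 (expiry=38+9=47). clock=38
Op 14: insert a.com -> 10.0.0.6 (expiry=38+1=39). clock=38
Op 15: insert b.com -> 10.0.0.4 (expiry=38+11=49). clock=38
Op 16: tick 1 -> clock=39. purged={a.com}
Op 17: tick 7 -> clock=46.
Op 18: tick 10 -> clock=56. purged={b.com,c.com}
Op 19: insert b.com -> 10.0.0.3 (expiry=56+5=61). clock=56
Op 20: insert a.com -> 10.0.0.3 (expiry=56+18=74). clock=56
Op 21: insert a.com -> 10.0.0.3 (expiry=56+15=71). clock=56
lookup a.com: present, ip=10.0.0.3 expiry=71 > clock=56

Answer: 10.0.0.3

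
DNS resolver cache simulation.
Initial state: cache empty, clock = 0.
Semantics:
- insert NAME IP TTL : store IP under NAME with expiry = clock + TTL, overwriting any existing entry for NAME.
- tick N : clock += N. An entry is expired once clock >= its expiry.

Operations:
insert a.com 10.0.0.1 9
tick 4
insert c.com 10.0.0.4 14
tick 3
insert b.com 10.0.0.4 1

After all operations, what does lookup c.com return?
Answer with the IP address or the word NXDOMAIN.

Answer: 10.0.0.4

Derivation:
Op 1: insert a.com -> 10.0.0.1 (expiry=0+9=9). clock=0
Op 2: tick 4 -> clock=4.
Op 3: insert c.com -> 10.0.0.4 (expiry=4+14=18). clock=4
Op 4: tick 3 -> clock=7.
Op 5: insert b.com -> 10.0.0.4 (expiry=7+1=8). clock=7
lookup c.com: present, ip=10.0.0.4 expiry=18 > clock=7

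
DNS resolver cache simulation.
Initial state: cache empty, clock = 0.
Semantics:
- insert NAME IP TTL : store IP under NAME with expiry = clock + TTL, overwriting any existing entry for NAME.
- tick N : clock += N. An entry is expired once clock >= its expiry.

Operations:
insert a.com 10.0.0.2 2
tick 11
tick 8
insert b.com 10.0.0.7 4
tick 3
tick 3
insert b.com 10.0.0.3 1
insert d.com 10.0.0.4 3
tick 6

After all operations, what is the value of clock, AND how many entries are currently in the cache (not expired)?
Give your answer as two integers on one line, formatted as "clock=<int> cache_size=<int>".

Answer: clock=31 cache_size=0

Derivation:
Op 1: insert a.com -> 10.0.0.2 (expiry=0+2=2). clock=0
Op 2: tick 11 -> clock=11. purged={a.com}
Op 3: tick 8 -> clock=19.
Op 4: insert b.com -> 10.0.0.7 (expiry=19+4=23). clock=19
Op 5: tick 3 -> clock=22.
Op 6: tick 3 -> clock=25. purged={b.com}
Op 7: insert b.com -> 10.0.0.3 (expiry=25+1=26). clock=25
Op 8: insert d.com -> 10.0.0.4 (expiry=25+3=28). clock=25
Op 9: tick 6 -> clock=31. purged={b.com,d.com}
Final clock = 31
Final cache (unexpired): {} -> size=0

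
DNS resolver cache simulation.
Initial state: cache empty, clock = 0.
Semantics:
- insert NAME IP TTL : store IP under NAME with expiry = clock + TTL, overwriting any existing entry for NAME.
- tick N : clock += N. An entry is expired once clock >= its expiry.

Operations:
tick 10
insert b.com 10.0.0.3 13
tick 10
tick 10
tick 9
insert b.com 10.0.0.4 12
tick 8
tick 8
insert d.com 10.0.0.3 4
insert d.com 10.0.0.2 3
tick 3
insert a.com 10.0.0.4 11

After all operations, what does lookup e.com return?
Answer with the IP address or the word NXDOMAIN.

Op 1: tick 10 -> clock=10.
Op 2: insert b.com -> 10.0.0.3 (expiry=10+13=23). clock=10
Op 3: tick 10 -> clock=20.
Op 4: tick 10 -> clock=30. purged={b.com}
Op 5: tick 9 -> clock=39.
Op 6: insert b.com -> 10.0.0.4 (expiry=39+12=51). clock=39
Op 7: tick 8 -> clock=47.
Op 8: tick 8 -> clock=55. purged={b.com}
Op 9: insert d.com -> 10.0.0.3 (expiry=55+4=59). clock=55
Op 10: insert d.com -> 10.0.0.2 (expiry=55+3=58). clock=55
Op 11: tick 3 -> clock=58. purged={d.com}
Op 12: insert a.com -> 10.0.0.4 (expiry=58+11=69). clock=58
lookup e.com: not in cache (expired or never inserted)

Answer: NXDOMAIN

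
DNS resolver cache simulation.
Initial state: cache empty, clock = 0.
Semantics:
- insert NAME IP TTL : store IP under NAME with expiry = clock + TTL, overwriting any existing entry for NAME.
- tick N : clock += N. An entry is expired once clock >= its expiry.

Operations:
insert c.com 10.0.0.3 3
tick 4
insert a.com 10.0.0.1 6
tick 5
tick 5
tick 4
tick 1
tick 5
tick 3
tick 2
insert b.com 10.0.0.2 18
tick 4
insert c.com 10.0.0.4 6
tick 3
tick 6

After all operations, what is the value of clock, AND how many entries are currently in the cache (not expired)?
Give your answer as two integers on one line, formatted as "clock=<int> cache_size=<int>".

Answer: clock=42 cache_size=1

Derivation:
Op 1: insert c.com -> 10.0.0.3 (expiry=0+3=3). clock=0
Op 2: tick 4 -> clock=4. purged={c.com}
Op 3: insert a.com -> 10.0.0.1 (expiry=4+6=10). clock=4
Op 4: tick 5 -> clock=9.
Op 5: tick 5 -> clock=14. purged={a.com}
Op 6: tick 4 -> clock=18.
Op 7: tick 1 -> clock=19.
Op 8: tick 5 -> clock=24.
Op 9: tick 3 -> clock=27.
Op 10: tick 2 -> clock=29.
Op 11: insert b.com -> 10.0.0.2 (expiry=29+18=47). clock=29
Op 12: tick 4 -> clock=33.
Op 13: insert c.com -> 10.0.0.4 (expiry=33+6=39). clock=33
Op 14: tick 3 -> clock=36.
Op 15: tick 6 -> clock=42. purged={c.com}
Final clock = 42
Final cache (unexpired): {b.com} -> size=1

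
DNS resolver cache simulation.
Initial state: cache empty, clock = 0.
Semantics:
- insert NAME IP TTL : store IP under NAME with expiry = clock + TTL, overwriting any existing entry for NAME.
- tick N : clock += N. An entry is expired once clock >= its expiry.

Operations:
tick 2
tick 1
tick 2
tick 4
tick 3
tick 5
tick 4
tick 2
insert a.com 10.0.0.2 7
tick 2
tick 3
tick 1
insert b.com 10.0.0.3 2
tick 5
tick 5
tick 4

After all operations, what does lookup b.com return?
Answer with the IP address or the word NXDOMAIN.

Answer: NXDOMAIN

Derivation:
Op 1: tick 2 -> clock=2.
Op 2: tick 1 -> clock=3.
Op 3: tick 2 -> clock=5.
Op 4: tick 4 -> clock=9.
Op 5: tick 3 -> clock=12.
Op 6: tick 5 -> clock=17.
Op 7: tick 4 -> clock=21.
Op 8: tick 2 -> clock=23.
Op 9: insert a.com -> 10.0.0.2 (expiry=23+7=30). clock=23
Op 10: tick 2 -> clock=25.
Op 11: tick 3 -> clock=28.
Op 12: tick 1 -> clock=29.
Op 13: insert b.com -> 10.0.0.3 (expiry=29+2=31). clock=29
Op 14: tick 5 -> clock=34. purged={a.com,b.com}
Op 15: tick 5 -> clock=39.
Op 16: tick 4 -> clock=43.
lookup b.com: not in cache (expired or never inserted)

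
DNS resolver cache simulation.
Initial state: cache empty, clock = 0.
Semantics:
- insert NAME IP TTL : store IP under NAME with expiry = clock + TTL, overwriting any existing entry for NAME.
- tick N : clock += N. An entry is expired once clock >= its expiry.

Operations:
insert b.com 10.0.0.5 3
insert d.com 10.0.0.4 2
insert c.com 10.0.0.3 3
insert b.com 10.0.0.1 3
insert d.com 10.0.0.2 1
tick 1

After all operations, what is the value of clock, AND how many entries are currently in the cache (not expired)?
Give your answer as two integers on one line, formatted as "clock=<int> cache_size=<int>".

Op 1: insert b.com -> 10.0.0.5 (expiry=0+3=3). clock=0
Op 2: insert d.com -> 10.0.0.4 (expiry=0+2=2). clock=0
Op 3: insert c.com -> 10.0.0.3 (expiry=0+3=3). clock=0
Op 4: insert b.com -> 10.0.0.1 (expiry=0+3=3). clock=0
Op 5: insert d.com -> 10.0.0.2 (expiry=0+1=1). clock=0
Op 6: tick 1 -> clock=1. purged={d.com}
Final clock = 1
Final cache (unexpired): {b.com,c.com} -> size=2

Answer: clock=1 cache_size=2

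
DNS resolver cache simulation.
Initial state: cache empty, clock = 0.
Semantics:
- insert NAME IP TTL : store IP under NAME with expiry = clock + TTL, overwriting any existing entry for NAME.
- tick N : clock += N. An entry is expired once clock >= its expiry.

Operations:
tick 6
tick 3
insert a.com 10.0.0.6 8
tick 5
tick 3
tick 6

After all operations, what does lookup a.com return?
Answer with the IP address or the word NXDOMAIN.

Answer: NXDOMAIN

Derivation:
Op 1: tick 6 -> clock=6.
Op 2: tick 3 -> clock=9.
Op 3: insert a.com -> 10.0.0.6 (expiry=9+8=17). clock=9
Op 4: tick 5 -> clock=14.
Op 5: tick 3 -> clock=17. purged={a.com}
Op 6: tick 6 -> clock=23.
lookup a.com: not in cache (expired or never inserted)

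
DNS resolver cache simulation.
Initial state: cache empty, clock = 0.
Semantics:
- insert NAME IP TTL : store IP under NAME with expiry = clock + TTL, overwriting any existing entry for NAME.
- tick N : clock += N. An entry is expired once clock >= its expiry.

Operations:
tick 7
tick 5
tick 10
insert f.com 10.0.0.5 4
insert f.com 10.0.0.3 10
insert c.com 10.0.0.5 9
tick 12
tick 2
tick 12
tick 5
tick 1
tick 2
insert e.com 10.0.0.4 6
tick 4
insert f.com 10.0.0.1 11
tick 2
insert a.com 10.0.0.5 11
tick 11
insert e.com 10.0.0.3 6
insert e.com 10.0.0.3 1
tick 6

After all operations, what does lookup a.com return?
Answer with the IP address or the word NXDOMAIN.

Op 1: tick 7 -> clock=7.
Op 2: tick 5 -> clock=12.
Op 3: tick 10 -> clock=22.
Op 4: insert f.com -> 10.0.0.5 (expiry=22+4=26). clock=22
Op 5: insert f.com -> 10.0.0.3 (expiry=22+10=32). clock=22
Op 6: insert c.com -> 10.0.0.5 (expiry=22+9=31). clock=22
Op 7: tick 12 -> clock=34. purged={c.com,f.com}
Op 8: tick 2 -> clock=36.
Op 9: tick 12 -> clock=48.
Op 10: tick 5 -> clock=53.
Op 11: tick 1 -> clock=54.
Op 12: tick 2 -> clock=56.
Op 13: insert e.com -> 10.0.0.4 (expiry=56+6=62). clock=56
Op 14: tick 4 -> clock=60.
Op 15: insert f.com -> 10.0.0.1 (expiry=60+11=71). clock=60
Op 16: tick 2 -> clock=62. purged={e.com}
Op 17: insert a.com -> 10.0.0.5 (expiry=62+11=73). clock=62
Op 18: tick 11 -> clock=73. purged={a.com,f.com}
Op 19: insert e.com -> 10.0.0.3 (expiry=73+6=79). clock=73
Op 20: insert e.com -> 10.0.0.3 (expiry=73+1=74). clock=73
Op 21: tick 6 -> clock=79. purged={e.com}
lookup a.com: not in cache (expired or never inserted)

Answer: NXDOMAIN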